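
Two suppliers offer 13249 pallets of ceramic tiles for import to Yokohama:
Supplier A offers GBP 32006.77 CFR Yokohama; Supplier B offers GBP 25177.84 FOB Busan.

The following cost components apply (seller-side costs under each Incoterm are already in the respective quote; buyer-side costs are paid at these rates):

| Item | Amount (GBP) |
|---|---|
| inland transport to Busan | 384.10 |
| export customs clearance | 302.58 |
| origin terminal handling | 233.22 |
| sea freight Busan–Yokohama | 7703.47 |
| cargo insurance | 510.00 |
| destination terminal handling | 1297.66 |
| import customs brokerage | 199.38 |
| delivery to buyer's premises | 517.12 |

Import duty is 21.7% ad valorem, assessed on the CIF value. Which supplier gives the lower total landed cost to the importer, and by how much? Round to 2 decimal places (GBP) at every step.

Supplier A is cheaper by GBP 1064.31

Supplier A (CFR):
CIF value = CFR price + insurance = 32006.77 + 510.00 = 32516.77
Import duty = 32516.77 × 21.7% = 7056.14
Buyer bears (A): 510.00 + 1297.66 + 199.38 + 517.12 = 2524.16
Landed cost (A) = invoice 32006.77 + 2524.16 + duty 7056.14 = 41587.07
Supplier B (FOB):
CIF value = FOB price + freight + insurance = 25177.84 + 7703.47 + 510.00 = 33391.31
Import duty = 33391.31 × 21.7% = 7245.91
Buyer bears (B): 7703.47 + 510.00 + 1297.66 + 199.38 + 517.12 = 10227.63
Landed cost (B) = invoice 25177.84 + 10227.63 + duty 7245.91 = 42651.38
Difference = |41587.07 − 42651.38| = 1064.31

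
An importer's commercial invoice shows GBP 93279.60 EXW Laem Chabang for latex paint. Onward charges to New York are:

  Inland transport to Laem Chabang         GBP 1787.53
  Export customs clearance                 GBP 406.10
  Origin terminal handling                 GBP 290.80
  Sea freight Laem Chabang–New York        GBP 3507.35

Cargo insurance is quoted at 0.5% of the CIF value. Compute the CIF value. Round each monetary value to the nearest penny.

CIF value: GBP 99770.23

Let C be the CIF value. C = EXW price + pre-shipment costs + freight + 0.5% × C
C − 0.5% × C = 93279.60 + 1787.53 + 406.10 + 290.80 + 3507.35
0.995 × C = 99271.38
C = 99271.38 / 0.995 = 99770.23
Insurance premium = 0.5% × 99770.23 = 498.85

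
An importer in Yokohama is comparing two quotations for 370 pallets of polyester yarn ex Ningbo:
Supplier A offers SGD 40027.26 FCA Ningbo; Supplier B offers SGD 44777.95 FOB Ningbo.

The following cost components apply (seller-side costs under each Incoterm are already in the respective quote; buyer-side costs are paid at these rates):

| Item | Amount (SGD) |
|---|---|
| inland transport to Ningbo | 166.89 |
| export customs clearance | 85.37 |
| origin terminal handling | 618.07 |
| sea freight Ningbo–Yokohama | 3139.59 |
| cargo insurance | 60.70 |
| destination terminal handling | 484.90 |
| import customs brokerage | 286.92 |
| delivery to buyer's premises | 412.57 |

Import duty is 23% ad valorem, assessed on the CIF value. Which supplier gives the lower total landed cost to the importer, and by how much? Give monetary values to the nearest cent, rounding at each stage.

Supplier A (FCA):
CIF value = FCA price + origin terminal + freight + insurance = 40027.26 + 618.07 + 3139.59 + 60.70 = 43845.62
Import duty = 43845.62 × 23% = 10084.49
Buyer bears (A): 618.07 + 3139.59 + 60.70 + 484.90 + 286.92 + 412.57 = 5002.75
Landed cost (A) = invoice 40027.26 + 5002.75 + duty 10084.49 = 55114.50
Supplier B (FOB):
CIF value = FOB price + freight + insurance = 44777.95 + 3139.59 + 60.70 = 47978.24
Import duty = 47978.24 × 23% = 11035.00
Buyer bears (B): 3139.59 + 60.70 + 484.90 + 286.92 + 412.57 = 4384.68
Landed cost (B) = invoice 44777.95 + 4384.68 + duty 11035.00 = 60197.63
Difference = |55114.50 − 60197.63| = 5083.13

Supplier A is cheaper by SGD 5083.13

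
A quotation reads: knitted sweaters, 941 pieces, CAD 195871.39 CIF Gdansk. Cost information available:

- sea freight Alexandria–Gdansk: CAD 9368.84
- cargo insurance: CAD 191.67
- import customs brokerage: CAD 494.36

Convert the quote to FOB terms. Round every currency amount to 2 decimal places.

FOB price: CAD 186310.88

Not relevant to the conversion: brokerage — on the buyer under both terms; not part of either seller's price.
From CIF to FOB, the seller no longer bears: freight, insurance.
FOB price = 195871.39 − 9368.84 − 191.67 = 186310.88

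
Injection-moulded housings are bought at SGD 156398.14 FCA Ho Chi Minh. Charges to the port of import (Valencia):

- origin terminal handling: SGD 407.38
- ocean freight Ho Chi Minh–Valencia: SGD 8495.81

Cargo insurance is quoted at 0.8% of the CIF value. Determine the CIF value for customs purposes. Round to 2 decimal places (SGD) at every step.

CIF value: SGD 166634.41

Let C be the CIF value. C = FCA price + pre-shipment costs + freight + 0.8% × C
C − 0.8% × C = 156398.14 + 407.38 + 8495.81
0.992 × C = 165301.33
C = 165301.33 / 0.992 = 166634.41
Insurance premium = 0.8% × 166634.41 = 1333.08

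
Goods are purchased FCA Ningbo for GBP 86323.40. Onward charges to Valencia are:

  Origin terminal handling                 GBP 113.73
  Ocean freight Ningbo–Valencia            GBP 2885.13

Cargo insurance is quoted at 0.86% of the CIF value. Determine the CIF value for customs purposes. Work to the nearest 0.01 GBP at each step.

CIF value: GBP 90097.10

Let C be the CIF value. C = FCA price + pre-shipment costs + freight + 0.86% × C
C − 0.86% × C = 86323.40 + 113.73 + 2885.13
0.9914 × C = 89322.26
C = 89322.26 / 0.9914 = 90097.10
Insurance premium = 0.86% × 90097.10 = 774.84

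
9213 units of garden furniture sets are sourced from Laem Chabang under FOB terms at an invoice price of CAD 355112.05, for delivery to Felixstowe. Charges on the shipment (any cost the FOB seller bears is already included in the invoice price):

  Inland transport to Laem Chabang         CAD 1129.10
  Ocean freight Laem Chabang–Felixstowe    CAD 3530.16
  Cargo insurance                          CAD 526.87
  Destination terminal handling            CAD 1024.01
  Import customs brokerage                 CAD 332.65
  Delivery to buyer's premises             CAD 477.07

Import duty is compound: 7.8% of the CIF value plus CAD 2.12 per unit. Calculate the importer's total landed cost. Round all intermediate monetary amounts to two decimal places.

Total landed cost: CAD 408549.56

FOB: the seller bears costs until goods are on board at the origin port; the buyer bears freight, insurance and all costs thereafter.
Already in the invoice (seller's account under FOB): inland to port — exclude.
CIF value = FOB price + freight + insurance = 355112.05 + 3530.16 + 526.87 = 359169.08
Ad valorem component: 359169.08 × 7.8% = 28015.19
Specific component: 9213 × 2.12 = 19531.56
Import duty = 28015.19 + 19531.56 = 47546.75
Buyer bears: freight 3530.16 + insurance 526.87 + destination terminal 1024.01 + brokerage 332.65 + delivery 477.07 + duty 47546.75 = 53437.51
Landed cost = invoice 355112.05 + 53437.51 = 408549.56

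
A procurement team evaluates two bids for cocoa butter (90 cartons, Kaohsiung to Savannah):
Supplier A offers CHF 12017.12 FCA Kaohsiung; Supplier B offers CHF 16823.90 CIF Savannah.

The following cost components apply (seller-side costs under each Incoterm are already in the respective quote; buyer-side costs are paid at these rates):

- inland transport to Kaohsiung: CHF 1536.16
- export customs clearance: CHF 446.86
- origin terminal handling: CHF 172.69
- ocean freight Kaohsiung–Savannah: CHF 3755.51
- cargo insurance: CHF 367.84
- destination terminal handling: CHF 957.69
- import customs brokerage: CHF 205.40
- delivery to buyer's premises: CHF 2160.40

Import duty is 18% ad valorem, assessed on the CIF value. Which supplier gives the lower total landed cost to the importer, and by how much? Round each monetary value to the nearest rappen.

Supplier A (FCA):
CIF value = FCA price + origin terminal + freight + insurance = 12017.12 + 172.69 + 3755.51 + 367.84 = 16313.16
Import duty = 16313.16 × 18% = 2936.37
Buyer bears (A): 172.69 + 3755.51 + 367.84 + 957.69 + 205.40 + 2160.40 = 7619.53
Landed cost (A) = invoice 12017.12 + 7619.53 + duty 2936.37 = 22573.02
Supplier B (CIF):
The CIF price already equals the CIF value: 16823.90
Import duty = 16823.90 × 18% = 3028.30
Buyer bears (B): 957.69 + 205.40 + 2160.40 = 3323.49
Landed cost (B) = invoice 16823.90 + 3323.49 + duty 3028.30 = 23175.69
Difference = |22573.02 − 23175.69| = 602.67

Supplier A is cheaper by CHF 602.67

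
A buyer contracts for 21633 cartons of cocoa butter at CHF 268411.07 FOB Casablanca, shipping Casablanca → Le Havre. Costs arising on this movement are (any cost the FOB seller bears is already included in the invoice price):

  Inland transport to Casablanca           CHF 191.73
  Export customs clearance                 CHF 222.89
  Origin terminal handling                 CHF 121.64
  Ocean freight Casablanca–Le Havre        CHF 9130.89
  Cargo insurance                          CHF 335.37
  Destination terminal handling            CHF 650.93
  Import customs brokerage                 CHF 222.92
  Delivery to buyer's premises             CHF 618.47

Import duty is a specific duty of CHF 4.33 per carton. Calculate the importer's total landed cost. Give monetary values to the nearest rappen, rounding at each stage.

Total landed cost: CHF 373040.54

FOB: the seller bears costs until goods are on board at the origin port; the buyer bears freight, insurance and all costs thereafter.
Already in the invoice (seller's account under FOB): inland to port, export clearance, origin terminal — exclude.
CIF value = FOB price + freight + insurance = 268411.07 + 9130.89 + 335.37 = 277877.33
Import duty = 21633 × 4.33 = 93670.89
Buyer bears: freight 9130.89 + insurance 335.37 + destination terminal 650.93 + brokerage 222.92 + delivery 618.47 + duty 93670.89 = 104629.47
Landed cost = invoice 268411.07 + 104629.47 = 373040.54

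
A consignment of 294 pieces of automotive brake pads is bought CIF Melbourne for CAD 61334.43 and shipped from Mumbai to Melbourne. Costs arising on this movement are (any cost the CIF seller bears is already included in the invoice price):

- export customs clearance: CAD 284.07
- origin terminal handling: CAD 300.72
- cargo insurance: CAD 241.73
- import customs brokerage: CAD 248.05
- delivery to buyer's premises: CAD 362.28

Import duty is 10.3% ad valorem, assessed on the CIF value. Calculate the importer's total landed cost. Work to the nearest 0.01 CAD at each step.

Total landed cost: CAD 68262.21

CIF: the seller pays costs through ocean freight and marine insurance to the destination port.
Already in the invoice (seller's account under CIF): export clearance, origin terminal, insurance — exclude.
The CIF price already equals the CIF value: 61334.43
Import duty = 61334.43 × 10.3% = 6317.45
Buyer bears: brokerage 248.05 + delivery 362.28 + duty 6317.45 = 6927.78
Landed cost = invoice 61334.43 + 6927.78 = 68262.21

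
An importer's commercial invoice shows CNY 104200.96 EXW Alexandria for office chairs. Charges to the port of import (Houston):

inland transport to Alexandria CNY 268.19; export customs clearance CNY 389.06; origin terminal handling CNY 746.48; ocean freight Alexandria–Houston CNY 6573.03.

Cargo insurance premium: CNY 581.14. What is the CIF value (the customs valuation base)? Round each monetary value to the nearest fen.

CIF = EXW price + pre-shipment costs + freight + insurance
CIF = 104200.96 + 268.19 + 389.06 + 746.48 + 6573.03 + 581.14 = 112758.86

CIF value: CNY 112758.86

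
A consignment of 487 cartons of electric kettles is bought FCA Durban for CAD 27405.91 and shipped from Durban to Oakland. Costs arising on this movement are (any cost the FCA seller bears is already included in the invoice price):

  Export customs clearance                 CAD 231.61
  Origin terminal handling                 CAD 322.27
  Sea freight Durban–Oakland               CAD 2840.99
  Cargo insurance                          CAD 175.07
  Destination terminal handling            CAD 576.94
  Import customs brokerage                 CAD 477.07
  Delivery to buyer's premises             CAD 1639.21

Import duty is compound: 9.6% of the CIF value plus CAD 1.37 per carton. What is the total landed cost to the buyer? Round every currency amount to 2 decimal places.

FCA: the seller delivers export-cleared goods to the carrier; the buyer bears costs from that point.
Already in the invoice (seller's account under FCA): export clearance — exclude.
CIF value = FCA price + origin terminal + freight + insurance = 27405.91 + 322.27 + 2840.99 + 175.07 = 30744.24
Ad valorem component: 30744.24 × 9.6% = 2951.45
Specific component: 487 × 1.37 = 667.19
Import duty = 2951.45 + 667.19 = 3618.64
Buyer bears: origin terminal 322.27 + freight 2840.99 + insurance 175.07 + destination terminal 576.94 + brokerage 477.07 + delivery 1639.21 + duty 3618.64 = 9650.19
Landed cost = invoice 27405.91 + 9650.19 = 37056.10

Total landed cost: CAD 37056.10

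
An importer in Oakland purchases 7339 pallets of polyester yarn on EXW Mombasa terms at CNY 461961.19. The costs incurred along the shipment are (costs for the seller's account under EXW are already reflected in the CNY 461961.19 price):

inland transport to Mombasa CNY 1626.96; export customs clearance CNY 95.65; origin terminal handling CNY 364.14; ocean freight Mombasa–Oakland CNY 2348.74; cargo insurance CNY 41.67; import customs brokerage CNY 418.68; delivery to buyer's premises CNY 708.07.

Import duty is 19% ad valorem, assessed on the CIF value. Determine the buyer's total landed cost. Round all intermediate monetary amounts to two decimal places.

Total landed cost: CNY 556188.39

EXW: the seller makes goods available at their premises; the buyer bears all onward costs.
CIF value = EXW price + inland to port + export clearance + origin terminal + freight + insurance = 461961.19 + 1626.96 + 95.65 + 364.14 + 2348.74 + 41.67 = 466438.35
Import duty = 466438.35 × 19% = 88623.29
Buyer bears: inland to port 1626.96 + export clearance 95.65 + origin terminal 364.14 + freight 2348.74 + insurance 41.67 + brokerage 418.68 + delivery 708.07 + duty 88623.29 = 94227.20
Landed cost = invoice 461961.19 + 94227.20 = 556188.39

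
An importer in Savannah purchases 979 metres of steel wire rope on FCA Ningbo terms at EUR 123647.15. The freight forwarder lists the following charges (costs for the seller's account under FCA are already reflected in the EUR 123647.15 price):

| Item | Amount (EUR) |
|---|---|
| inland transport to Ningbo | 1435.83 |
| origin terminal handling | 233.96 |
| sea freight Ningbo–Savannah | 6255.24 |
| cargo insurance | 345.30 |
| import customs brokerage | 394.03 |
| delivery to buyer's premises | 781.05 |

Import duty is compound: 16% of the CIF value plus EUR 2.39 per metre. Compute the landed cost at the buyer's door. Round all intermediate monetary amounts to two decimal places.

FCA: the seller delivers export-cleared goods to the carrier; the buyer bears costs from that point.
Already in the invoice (seller's account under FCA): inland to port — exclude.
CIF value = FCA price + origin terminal + freight + insurance = 123647.15 + 233.96 + 6255.24 + 345.30 = 130481.65
Ad valorem component: 130481.65 × 16% = 20877.06
Specific component: 979 × 2.39 = 2339.81
Import duty = 20877.06 + 2339.81 = 23216.87
Buyer bears: origin terminal 233.96 + freight 6255.24 + insurance 345.30 + brokerage 394.03 + delivery 781.05 + duty 23216.87 = 31226.45
Landed cost = invoice 123647.15 + 31226.45 = 154873.60

Total landed cost: EUR 154873.60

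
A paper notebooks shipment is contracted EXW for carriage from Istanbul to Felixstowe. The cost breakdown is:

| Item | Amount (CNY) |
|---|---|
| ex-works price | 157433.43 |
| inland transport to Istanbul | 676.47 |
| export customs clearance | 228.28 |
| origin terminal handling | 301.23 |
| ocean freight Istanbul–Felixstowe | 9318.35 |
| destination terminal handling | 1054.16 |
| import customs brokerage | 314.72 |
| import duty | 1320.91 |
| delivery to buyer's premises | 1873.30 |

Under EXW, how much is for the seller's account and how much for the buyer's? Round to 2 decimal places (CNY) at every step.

Seller: CNY 157433.43; buyer: CNY 15087.42

EXW: the seller makes goods available at their premises; the buyer bears all onward costs.
Seller's account: goods 157433.43 = 157433.43
Buyer's account: inland to port 676.47 + export clearance 228.28 + origin terminal 301.23 + freight 9318.35 + destination terminal 1054.16 + brokerage 314.72 + duty 1320.91 + delivery 1873.30 = 15087.42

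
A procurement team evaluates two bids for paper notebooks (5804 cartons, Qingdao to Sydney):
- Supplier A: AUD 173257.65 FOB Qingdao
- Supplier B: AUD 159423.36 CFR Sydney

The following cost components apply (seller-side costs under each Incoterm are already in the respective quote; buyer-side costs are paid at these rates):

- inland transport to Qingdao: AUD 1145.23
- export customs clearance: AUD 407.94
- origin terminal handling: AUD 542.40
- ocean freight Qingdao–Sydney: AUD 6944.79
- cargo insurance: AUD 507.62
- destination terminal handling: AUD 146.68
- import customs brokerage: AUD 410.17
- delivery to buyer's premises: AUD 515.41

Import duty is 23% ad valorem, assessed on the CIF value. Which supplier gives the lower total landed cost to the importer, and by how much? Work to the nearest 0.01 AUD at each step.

Supplier A (FOB):
CIF value = FOB price + freight + insurance = 173257.65 + 6944.79 + 507.62 = 180710.06
Import duty = 180710.06 × 23% = 41563.31
Buyer bears (A): 6944.79 + 507.62 + 146.68 + 410.17 + 515.41 = 8524.67
Landed cost (A) = invoice 173257.65 + 8524.67 + duty 41563.31 = 223345.63
Supplier B (CFR):
CIF value = CFR price + insurance = 159423.36 + 507.62 = 159930.98
Import duty = 159930.98 × 23% = 36784.13
Buyer bears (B): 507.62 + 146.68 + 410.17 + 515.41 = 1579.88
Landed cost (B) = invoice 159423.36 + 1579.88 + duty 36784.13 = 197787.37
Difference = |223345.63 − 197787.37| = 25558.26

Supplier B is cheaper by AUD 25558.26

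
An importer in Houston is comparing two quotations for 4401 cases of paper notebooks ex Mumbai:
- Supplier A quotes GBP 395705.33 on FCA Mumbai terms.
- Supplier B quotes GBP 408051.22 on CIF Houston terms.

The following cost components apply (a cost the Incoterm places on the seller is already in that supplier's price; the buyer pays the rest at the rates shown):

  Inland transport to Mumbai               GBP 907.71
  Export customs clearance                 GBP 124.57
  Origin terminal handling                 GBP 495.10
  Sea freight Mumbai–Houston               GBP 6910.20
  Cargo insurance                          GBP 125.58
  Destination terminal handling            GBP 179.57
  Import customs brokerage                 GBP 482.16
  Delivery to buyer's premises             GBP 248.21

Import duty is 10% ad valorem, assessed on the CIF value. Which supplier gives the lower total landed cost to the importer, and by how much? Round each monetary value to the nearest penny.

Supplier A (FCA):
CIF value = FCA price + origin terminal + freight + insurance = 395705.33 + 495.10 + 6910.20 + 125.58 = 403236.21
Import duty = 403236.21 × 10% = 40323.62
Buyer bears (A): 495.10 + 6910.20 + 125.58 + 179.57 + 482.16 + 248.21 = 8440.82
Landed cost (A) = invoice 395705.33 + 8440.82 + duty 40323.62 = 444469.77
Supplier B (CIF):
The CIF price already equals the CIF value: 408051.22
Import duty = 408051.22 × 10% = 40805.12
Buyer bears (B): 179.57 + 482.16 + 248.21 = 909.94
Landed cost (B) = invoice 408051.22 + 909.94 + duty 40805.12 = 449766.28
Difference = |444469.77 − 449766.28| = 5296.51

Supplier A is cheaper by GBP 5296.51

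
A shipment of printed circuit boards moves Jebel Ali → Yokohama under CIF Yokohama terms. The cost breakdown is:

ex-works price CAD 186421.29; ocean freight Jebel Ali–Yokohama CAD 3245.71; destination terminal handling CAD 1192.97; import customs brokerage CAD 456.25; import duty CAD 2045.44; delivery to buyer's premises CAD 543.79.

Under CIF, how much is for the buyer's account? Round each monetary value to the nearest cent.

Buyer's account: CAD 4238.45

CIF: the seller pays costs through ocean freight and marine insurance to the destination port.
Seller's account: goods 186421.29 + freight 3245.71 = 189667.00
Buyer's account: destination terminal 1192.97 + brokerage 456.25 + duty 2045.44 + delivery 543.79 = 4238.45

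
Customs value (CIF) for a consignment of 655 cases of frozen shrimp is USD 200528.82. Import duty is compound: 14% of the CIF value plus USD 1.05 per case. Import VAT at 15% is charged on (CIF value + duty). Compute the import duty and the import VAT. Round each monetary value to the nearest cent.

Import duty: USD 28761.78; import VAT: USD 34393.59

Ad valorem component: 200528.82 × 14% = 28074.03
Specific component: 655 × 1.05 = 687.75
Import duty = 28074.03 + 687.75 = 28761.78
VAT base = CIF + duty = 200528.82 + 28761.78 = 229290.60
Import VAT = 229290.60 × 15% = 34393.59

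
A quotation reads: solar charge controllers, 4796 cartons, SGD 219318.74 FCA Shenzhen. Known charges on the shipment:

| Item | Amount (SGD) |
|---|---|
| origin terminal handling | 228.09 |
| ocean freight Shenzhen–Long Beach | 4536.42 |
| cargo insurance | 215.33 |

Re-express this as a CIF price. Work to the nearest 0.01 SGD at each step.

CIF price: SGD 224298.58

From FCA to CIF, the seller additionally bears: origin terminal, freight, insurance.
CIF price = 219318.74 + 228.09 + 4536.42 + 215.33 = 224298.58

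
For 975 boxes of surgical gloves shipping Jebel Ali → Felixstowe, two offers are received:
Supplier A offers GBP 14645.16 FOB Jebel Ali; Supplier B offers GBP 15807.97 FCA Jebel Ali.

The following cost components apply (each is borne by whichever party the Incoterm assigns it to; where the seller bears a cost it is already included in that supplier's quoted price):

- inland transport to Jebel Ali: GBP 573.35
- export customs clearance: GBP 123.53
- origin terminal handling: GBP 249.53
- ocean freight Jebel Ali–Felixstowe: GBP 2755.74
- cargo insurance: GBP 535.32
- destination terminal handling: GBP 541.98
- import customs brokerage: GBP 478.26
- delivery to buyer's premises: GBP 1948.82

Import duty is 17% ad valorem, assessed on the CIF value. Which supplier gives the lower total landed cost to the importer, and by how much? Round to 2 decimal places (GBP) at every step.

Supplier A is cheaper by GBP 1652.44

Supplier A (FOB):
CIF value = FOB price + freight + insurance = 14645.16 + 2755.74 + 535.32 = 17936.22
Import duty = 17936.22 × 17% = 3049.16
Buyer bears (A): 2755.74 + 535.32 + 541.98 + 478.26 + 1948.82 = 6260.12
Landed cost (A) = invoice 14645.16 + 6260.12 + duty 3049.16 = 23954.44
Supplier B (FCA):
CIF value = FCA price + origin terminal + freight + insurance = 15807.97 + 249.53 + 2755.74 + 535.32 = 19348.56
Import duty = 19348.56 × 17% = 3289.26
Buyer bears (B): 249.53 + 2755.74 + 535.32 + 541.98 + 478.26 + 1948.82 = 6509.65
Landed cost (B) = invoice 15807.97 + 6509.65 + duty 3289.26 = 25606.88
Difference = |23954.44 − 25606.88| = 1652.44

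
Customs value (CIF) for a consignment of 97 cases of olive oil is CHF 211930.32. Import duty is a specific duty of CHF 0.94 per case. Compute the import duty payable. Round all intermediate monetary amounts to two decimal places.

Import duty = 97 × 0.94 = 91.18

Import duty: CHF 91.18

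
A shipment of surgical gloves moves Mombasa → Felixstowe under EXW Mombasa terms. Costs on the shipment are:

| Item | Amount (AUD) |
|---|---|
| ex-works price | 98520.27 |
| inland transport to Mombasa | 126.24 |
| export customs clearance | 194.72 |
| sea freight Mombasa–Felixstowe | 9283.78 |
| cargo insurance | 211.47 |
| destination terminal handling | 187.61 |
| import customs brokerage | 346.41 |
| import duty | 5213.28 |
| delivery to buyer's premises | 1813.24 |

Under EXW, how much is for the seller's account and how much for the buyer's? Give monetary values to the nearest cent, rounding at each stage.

EXW: the seller makes goods available at their premises; the buyer bears all onward costs.
Seller's account: goods 98520.27 = 98520.27
Buyer's account: inland to port 126.24 + export clearance 194.72 + freight 9283.78 + insurance 211.47 + destination terminal 187.61 + brokerage 346.41 + duty 5213.28 + delivery 1813.24 = 17376.75

Seller: AUD 98520.27; buyer: AUD 17376.75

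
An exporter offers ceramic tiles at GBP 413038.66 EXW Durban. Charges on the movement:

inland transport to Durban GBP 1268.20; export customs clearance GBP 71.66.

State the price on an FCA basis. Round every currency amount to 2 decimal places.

From EXW to FCA, the seller additionally bears: inland to port, export clearance.
FCA price = 413038.66 + 1268.20 + 71.66 = 414378.52

FCA price: GBP 414378.52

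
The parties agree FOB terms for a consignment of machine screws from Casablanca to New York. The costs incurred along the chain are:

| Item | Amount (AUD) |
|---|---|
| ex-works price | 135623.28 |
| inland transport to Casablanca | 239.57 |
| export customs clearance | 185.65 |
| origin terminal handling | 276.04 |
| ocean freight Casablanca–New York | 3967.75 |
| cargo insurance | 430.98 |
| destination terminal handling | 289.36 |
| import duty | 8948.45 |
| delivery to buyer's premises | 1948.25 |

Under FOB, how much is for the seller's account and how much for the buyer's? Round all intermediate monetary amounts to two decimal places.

Seller: AUD 136324.54; buyer: AUD 15584.79

FOB: the seller bears costs until goods are on board at the origin port; the buyer bears freight, insurance and all costs thereafter.
Seller's account: goods 135623.28 + inland to port 239.57 + export clearance 185.65 + origin terminal 276.04 = 136324.54
Buyer's account: freight 3967.75 + insurance 430.98 + destination terminal 289.36 + duty 8948.45 + delivery 1948.25 = 15584.79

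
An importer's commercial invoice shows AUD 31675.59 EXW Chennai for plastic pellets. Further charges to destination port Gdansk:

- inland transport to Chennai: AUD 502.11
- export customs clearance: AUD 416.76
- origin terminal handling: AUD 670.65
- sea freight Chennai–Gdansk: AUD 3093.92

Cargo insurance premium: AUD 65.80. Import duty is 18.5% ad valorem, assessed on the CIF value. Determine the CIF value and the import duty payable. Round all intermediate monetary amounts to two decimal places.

CIF = EXW price + pre-shipment costs + freight + insurance
CIF = 31675.59 + 502.11 + 416.76 + 670.65 + 3093.92 + 65.80 = 36424.83
Import duty = 36424.83 × 18.5% = 6738.59

CIF value: AUD 36424.83; import duty: AUD 6738.59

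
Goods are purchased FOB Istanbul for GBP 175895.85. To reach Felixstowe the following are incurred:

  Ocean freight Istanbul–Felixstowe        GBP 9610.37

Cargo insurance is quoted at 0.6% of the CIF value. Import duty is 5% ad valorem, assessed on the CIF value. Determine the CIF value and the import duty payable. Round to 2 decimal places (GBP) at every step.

CIF value: GBP 186625.98; import duty: GBP 9331.30

Let C be the CIF value. C = FOB price + freight + 0.6% × C
C − 0.6% × C = 175895.85 + 9610.37
0.994 × C = 185506.22
C = 185506.22 / 0.994 = 186625.98
Insurance premium = 0.6% × 186625.98 = 1119.76
Import duty = 186625.98 × 5% = 9331.30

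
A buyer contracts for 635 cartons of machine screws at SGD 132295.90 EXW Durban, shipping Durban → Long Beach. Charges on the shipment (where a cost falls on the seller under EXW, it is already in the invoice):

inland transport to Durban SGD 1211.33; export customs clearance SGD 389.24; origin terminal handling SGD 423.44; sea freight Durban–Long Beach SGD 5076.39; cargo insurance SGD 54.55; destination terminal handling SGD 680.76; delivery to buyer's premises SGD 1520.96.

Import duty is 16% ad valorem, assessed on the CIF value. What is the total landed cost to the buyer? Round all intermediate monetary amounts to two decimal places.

Total landed cost: SGD 163964.71

EXW: the seller makes goods available at their premises; the buyer bears all onward costs.
CIF value = EXW price + inland to port + export clearance + origin terminal + freight + insurance = 132295.90 + 1211.33 + 389.24 + 423.44 + 5076.39 + 54.55 = 139450.85
Import duty = 139450.85 × 16% = 22312.14
Buyer bears: inland to port 1211.33 + export clearance 389.24 + origin terminal 423.44 + freight 5076.39 + insurance 54.55 + destination terminal 680.76 + delivery 1520.96 + duty 22312.14 = 31668.81
Landed cost = invoice 132295.90 + 31668.81 = 163964.71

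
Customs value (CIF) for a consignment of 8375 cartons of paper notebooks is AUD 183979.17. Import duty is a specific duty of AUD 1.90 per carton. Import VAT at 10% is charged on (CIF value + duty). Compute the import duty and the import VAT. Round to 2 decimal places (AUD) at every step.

Import duty = 8375 × 1.90 = 15912.50
VAT base = CIF + duty = 183979.17 + 15912.50 = 199891.67
Import VAT = 199891.67 × 10% = 19989.17

Import duty: AUD 15912.50; import VAT: AUD 19989.17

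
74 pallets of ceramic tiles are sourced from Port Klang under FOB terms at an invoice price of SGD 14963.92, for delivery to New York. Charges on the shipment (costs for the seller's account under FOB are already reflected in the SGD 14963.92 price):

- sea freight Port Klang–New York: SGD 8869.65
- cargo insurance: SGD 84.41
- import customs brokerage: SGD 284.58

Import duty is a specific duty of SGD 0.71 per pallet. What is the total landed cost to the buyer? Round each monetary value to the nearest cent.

Total landed cost: SGD 24255.10

FOB: the seller bears costs until goods are on board at the origin port; the buyer bears freight, insurance and all costs thereafter.
CIF value = FOB price + freight + insurance = 14963.92 + 8869.65 + 84.41 = 23917.98
Import duty = 74 × 0.71 = 52.54
Buyer bears: freight 8869.65 + insurance 84.41 + brokerage 284.58 + duty 52.54 = 9291.18
Landed cost = invoice 14963.92 + 9291.18 = 24255.10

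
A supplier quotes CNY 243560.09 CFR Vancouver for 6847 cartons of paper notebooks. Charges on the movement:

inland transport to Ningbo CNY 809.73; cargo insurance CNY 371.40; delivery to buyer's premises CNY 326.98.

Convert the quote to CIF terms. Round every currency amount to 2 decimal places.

CIF price: CNY 243931.49

Not relevant to the conversion: inland to port — on the seller under both CFR and CIF; already in the CFR price and stays in the CIF price. delivery — on the buyer under both terms; not part of either seller's price.
From CFR to CIF, the seller additionally bears: insurance.
CIF price = 243560.09 + 371.40 = 243931.49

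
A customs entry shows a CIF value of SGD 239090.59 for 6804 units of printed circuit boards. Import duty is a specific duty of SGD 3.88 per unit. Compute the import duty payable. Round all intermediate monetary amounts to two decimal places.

Import duty: SGD 26399.52

Import duty = 6804 × 3.88 = 26399.52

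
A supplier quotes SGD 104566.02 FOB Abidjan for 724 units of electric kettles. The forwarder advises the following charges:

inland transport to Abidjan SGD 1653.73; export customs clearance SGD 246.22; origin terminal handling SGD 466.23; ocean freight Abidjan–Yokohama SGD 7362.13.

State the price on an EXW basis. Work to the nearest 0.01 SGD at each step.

Not relevant to the conversion: freight — on the buyer under both terms; not part of either seller's price.
From FOB to EXW, the seller no longer bears: inland to port, export clearance, origin terminal.
EXW price = 104566.02 − 1653.73 − 246.22 − 466.23 = 102199.84

EXW price: SGD 102199.84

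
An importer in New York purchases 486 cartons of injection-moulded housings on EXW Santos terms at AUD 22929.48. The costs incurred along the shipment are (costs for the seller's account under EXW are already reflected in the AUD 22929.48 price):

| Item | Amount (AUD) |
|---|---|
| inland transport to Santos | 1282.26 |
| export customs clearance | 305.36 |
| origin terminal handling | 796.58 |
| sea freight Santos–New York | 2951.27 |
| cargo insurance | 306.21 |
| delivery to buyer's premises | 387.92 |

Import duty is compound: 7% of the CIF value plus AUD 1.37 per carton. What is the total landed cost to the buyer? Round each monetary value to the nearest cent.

Total landed cost: AUD 31624.88

EXW: the seller makes goods available at their premises; the buyer bears all onward costs.
CIF value = EXW price + inland to port + export clearance + origin terminal + freight + insurance = 22929.48 + 1282.26 + 305.36 + 796.58 + 2951.27 + 306.21 = 28571.16
Ad valorem component: 28571.16 × 7% = 1999.98
Specific component: 486 × 1.37 = 665.82
Import duty = 1999.98 + 665.82 = 2665.80
Buyer bears: inland to port 1282.26 + export clearance 305.36 + origin terminal 796.58 + freight 2951.27 + insurance 306.21 + delivery 387.92 + duty 2665.80 = 8695.40
Landed cost = invoice 22929.48 + 8695.40 = 31624.88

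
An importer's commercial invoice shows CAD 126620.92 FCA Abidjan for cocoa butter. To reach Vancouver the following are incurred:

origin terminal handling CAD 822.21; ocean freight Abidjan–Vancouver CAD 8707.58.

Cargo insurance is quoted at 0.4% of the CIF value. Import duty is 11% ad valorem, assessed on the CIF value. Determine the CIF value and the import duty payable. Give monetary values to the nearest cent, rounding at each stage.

Let C be the CIF value. C = FCA price + pre-shipment costs + freight + 0.4% × C
C − 0.4% × C = 126620.92 + 822.21 + 8707.58
0.996 × C = 136150.71
C = 136150.71 / 0.996 = 136697.50
Insurance premium = 0.4% × 136697.50 = 546.79
Import duty = 136697.50 × 11% = 15036.73

CIF value: CAD 136697.50; import duty: CAD 15036.73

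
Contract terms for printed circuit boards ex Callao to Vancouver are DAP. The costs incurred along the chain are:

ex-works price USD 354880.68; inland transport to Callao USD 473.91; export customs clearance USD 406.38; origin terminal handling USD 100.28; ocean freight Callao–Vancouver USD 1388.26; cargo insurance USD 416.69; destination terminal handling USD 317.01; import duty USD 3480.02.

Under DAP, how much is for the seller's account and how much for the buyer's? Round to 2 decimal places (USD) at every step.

Seller: USD 357983.21; buyer: USD 3480.02

DAP: the seller bears all costs to the named destination except import duty and clearance.
Seller's account: goods 354880.68 + inland to port 473.91 + export clearance 406.38 + origin terminal 100.28 + freight 1388.26 + insurance 416.69 + destination terminal 317.01 = 357983.21
Buyer's account: duty 3480.02 = 3480.02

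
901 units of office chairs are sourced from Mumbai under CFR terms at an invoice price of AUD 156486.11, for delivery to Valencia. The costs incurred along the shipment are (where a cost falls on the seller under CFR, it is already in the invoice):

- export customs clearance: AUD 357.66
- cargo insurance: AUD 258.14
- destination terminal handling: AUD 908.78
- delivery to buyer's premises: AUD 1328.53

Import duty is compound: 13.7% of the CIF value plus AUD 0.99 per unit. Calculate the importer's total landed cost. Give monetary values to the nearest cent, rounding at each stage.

CFR: the seller pays costs through ocean freight to the destination port, but not insurance.
Already in the invoice (seller's account under CFR): export clearance — exclude.
CIF value = CFR price + insurance = 156486.11 + 258.14 = 156744.25
Ad valorem component: 156744.25 × 13.7% = 21473.96
Specific component: 901 × 0.99 = 891.99
Import duty = 21473.96 + 891.99 = 22365.95
Buyer bears: insurance 258.14 + destination terminal 908.78 + delivery 1328.53 + duty 22365.95 = 24861.40
Landed cost = invoice 156486.11 + 24861.40 = 181347.51

Total landed cost: AUD 181347.51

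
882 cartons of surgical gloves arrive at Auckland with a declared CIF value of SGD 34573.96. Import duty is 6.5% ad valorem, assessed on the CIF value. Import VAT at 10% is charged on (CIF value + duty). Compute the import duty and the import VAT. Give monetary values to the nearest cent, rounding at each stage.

Import duty = 34573.96 × 6.5% = 2247.31
VAT base = CIF + duty = 34573.96 + 2247.31 = 36821.27
Import VAT = 36821.27 × 10% = 3682.13

Import duty: SGD 2247.31; import VAT: SGD 3682.13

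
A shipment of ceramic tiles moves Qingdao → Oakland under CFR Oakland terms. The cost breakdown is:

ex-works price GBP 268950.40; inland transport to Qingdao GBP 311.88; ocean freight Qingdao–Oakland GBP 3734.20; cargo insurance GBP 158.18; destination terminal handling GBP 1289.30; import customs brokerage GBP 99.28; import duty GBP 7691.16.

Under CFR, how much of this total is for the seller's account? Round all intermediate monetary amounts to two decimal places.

CFR: the seller pays costs through ocean freight to the destination port, but not insurance.
Seller's account: goods 268950.40 + inland to port 311.88 + freight 3734.20 = 272996.48
Buyer's account: insurance 158.18 + destination terminal 1289.30 + brokerage 99.28 + duty 7691.16 = 9237.92

Seller's account: GBP 272996.48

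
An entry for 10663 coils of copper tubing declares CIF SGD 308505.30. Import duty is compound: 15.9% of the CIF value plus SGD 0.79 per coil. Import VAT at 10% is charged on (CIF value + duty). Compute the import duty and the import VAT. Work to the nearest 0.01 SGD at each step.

Ad valorem component: 308505.30 × 15.9% = 49052.34
Specific component: 10663 × 0.79 = 8423.77
Import duty = 49052.34 + 8423.77 = 57476.11
VAT base = CIF + duty = 308505.30 + 57476.11 = 365981.41
Import VAT = 365981.41 × 10% = 36598.14

Import duty: SGD 57476.11; import VAT: SGD 36598.14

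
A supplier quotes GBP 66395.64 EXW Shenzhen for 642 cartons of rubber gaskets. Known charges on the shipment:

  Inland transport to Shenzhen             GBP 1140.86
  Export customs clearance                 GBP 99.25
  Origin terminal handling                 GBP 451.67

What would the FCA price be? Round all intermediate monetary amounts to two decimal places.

FCA price: GBP 67635.75

Not relevant to the conversion: origin terminal — on the buyer under both terms; not part of either seller's price.
From EXW to FCA, the seller additionally bears: inland to port, export clearance.
FCA price = 66395.64 + 1140.86 + 99.25 = 67635.75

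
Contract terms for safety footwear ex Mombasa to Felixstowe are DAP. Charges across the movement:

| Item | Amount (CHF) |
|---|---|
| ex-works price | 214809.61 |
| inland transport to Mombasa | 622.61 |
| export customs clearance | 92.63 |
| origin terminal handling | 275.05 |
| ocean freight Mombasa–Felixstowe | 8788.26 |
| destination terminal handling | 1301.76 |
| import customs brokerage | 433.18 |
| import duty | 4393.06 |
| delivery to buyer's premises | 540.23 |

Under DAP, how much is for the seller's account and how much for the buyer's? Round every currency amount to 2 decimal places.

DAP: the seller bears all costs to the named destination except import duty and clearance.
Seller's account: goods 214809.61 + inland to port 622.61 + export clearance 92.63 + origin terminal 275.05 + freight 8788.26 + destination terminal 1301.76 + delivery 540.23 = 226430.15
Buyer's account: brokerage 433.18 + duty 4393.06 = 4826.24

Seller: CHF 226430.15; buyer: CHF 4826.24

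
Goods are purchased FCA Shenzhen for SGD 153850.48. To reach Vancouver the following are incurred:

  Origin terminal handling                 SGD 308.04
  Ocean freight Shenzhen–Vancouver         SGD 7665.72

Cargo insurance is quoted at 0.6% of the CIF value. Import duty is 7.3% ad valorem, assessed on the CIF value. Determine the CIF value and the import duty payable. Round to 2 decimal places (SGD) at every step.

Let C be the CIF value. C = FCA price + pre-shipment costs + freight + 0.6% × C
C − 0.6% × C = 153850.48 + 308.04 + 7665.72
0.994 × C = 161824.24
C = 161824.24 / 0.994 = 162801.05
Insurance premium = 0.6% × 162801.05 = 976.81
Import duty = 162801.05 × 7.3% = 11884.48

CIF value: SGD 162801.05; import duty: SGD 11884.48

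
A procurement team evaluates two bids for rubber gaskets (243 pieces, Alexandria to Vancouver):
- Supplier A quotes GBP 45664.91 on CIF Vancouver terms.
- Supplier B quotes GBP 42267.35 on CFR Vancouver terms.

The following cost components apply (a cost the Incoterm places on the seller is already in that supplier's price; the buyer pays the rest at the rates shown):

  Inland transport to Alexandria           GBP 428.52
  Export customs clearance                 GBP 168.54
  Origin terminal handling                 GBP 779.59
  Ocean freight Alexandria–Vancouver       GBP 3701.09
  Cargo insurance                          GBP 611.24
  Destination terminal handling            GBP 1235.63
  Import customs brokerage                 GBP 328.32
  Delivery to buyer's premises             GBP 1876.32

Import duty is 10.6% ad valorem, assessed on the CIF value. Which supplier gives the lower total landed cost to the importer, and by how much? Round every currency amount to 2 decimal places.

Supplier A (CIF):
The CIF price already equals the CIF value: 45664.91
Import duty = 45664.91 × 10.6% = 4840.48
Buyer bears (A): 1235.63 + 328.32 + 1876.32 = 3440.27
Landed cost (A) = invoice 45664.91 + 3440.27 + duty 4840.48 = 53945.66
Supplier B (CFR):
CIF value = CFR price + insurance = 42267.35 + 611.24 = 42878.59
Import duty = 42878.59 × 10.6% = 4545.13
Buyer bears (B): 611.24 + 1235.63 + 328.32 + 1876.32 = 4051.51
Landed cost (B) = invoice 42267.35 + 4051.51 + duty 4545.13 = 50863.99
Difference = |53945.66 − 50863.99| = 3081.67

Supplier B is cheaper by GBP 3081.67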